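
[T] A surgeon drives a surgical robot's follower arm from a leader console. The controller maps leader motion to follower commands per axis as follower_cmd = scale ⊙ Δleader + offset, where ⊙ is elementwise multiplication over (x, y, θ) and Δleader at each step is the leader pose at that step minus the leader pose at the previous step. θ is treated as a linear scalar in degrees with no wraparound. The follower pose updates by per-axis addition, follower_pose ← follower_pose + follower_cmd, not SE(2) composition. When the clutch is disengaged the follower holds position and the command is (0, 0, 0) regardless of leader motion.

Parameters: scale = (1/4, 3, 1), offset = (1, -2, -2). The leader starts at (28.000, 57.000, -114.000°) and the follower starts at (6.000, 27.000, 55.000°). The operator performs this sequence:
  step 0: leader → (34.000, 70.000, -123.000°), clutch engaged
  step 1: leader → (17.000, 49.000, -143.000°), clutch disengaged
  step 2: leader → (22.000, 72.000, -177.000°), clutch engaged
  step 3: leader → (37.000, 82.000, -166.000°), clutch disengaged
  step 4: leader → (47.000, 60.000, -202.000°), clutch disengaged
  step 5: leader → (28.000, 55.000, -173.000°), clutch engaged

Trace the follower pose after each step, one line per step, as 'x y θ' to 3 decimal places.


8.500 64.000 44.000
8.500 64.000 44.000
10.750 131.000 8.000
10.750 131.000 8.000
10.750 131.000 8.000
7.000 114.000 35.000

step 0: Δleader=(6.000, 13.000, -9.000°), engaged; cmd=(2.500, 37.000, -11.000°) → follower=(8.500, 64.000, 44.000°)
step 1: Δleader=(-17.000, -21.000, -20.000°), disengaged; cmd=(0,0,0) → follower holds at (8.500, 64.000, 44.000°)
step 2: Δleader=(5.000, 23.000, -34.000°), engaged; cmd=(2.250, 67.000, -36.000°) → follower=(10.750, 131.000, 8.000°)
step 3: Δleader=(15.000, 10.000, 11.000°), disengaged; cmd=(0,0,0) → follower holds at (10.750, 131.000, 8.000°)
step 4: Δleader=(10.000, -22.000, -36.000°), disengaged; cmd=(0,0,0) → follower holds at (10.750, 131.000, 8.000°)
step 5: Δleader=(-19.000, -5.000, 29.000°), engaged; cmd=(-3.750, -17.000, 27.000°) → follower=(7.000, 114.000, 35.000°)


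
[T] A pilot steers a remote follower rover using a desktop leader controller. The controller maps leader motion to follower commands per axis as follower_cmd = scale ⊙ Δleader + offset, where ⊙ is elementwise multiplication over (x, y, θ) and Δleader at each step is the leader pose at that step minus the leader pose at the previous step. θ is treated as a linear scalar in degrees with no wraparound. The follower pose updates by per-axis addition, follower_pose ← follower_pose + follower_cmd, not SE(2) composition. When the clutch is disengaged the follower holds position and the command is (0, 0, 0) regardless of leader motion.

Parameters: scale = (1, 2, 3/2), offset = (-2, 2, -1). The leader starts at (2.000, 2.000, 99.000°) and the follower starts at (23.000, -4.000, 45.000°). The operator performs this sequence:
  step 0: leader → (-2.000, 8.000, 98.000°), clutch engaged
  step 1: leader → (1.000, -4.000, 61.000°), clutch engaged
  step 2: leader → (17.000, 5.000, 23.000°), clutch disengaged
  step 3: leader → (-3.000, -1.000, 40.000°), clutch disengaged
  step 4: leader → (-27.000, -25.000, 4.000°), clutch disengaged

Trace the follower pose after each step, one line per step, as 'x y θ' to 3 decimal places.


17.000 10.000 42.500
18.000 -12.000 -14.000
18.000 -12.000 -14.000
18.000 -12.000 -14.000
18.000 -12.000 -14.000

step 0: Δleader=(-4.000, 6.000, -1.000°), engaged; cmd=(-6.000, 14.000, -2.500°) → follower=(17.000, 10.000, 42.500°)
step 1: Δleader=(3.000, -12.000, -37.000°), engaged; cmd=(1.000, -22.000, -56.500°) → follower=(18.000, -12.000, -14.000°)
step 2: Δleader=(16.000, 9.000, -38.000°), disengaged; cmd=(0,0,0) → follower holds at (18.000, -12.000, -14.000°)
step 3: Δleader=(-20.000, -6.000, 17.000°), disengaged; cmd=(0,0,0) → follower holds at (18.000, -12.000, -14.000°)
step 4: Δleader=(-24.000, -24.000, -36.000°), disengaged; cmd=(0,0,0) → follower holds at (18.000, -12.000, -14.000°)


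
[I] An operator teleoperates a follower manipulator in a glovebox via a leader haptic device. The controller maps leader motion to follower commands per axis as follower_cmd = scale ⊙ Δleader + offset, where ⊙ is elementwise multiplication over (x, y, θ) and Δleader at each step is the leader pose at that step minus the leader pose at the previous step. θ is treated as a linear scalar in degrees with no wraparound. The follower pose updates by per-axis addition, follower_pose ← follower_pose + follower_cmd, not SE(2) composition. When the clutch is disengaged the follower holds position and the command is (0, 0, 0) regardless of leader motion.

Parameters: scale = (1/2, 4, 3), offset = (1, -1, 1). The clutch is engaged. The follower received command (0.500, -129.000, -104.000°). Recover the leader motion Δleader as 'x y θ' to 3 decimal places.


axis x: (0.500 − 1) / (1/2) = -1.000
axis y: (-129.000 − -1) / (4) = -32.000
axis θ: (-104.000 − 1) / (3) = -35.000

-1.000 -32.000 -35.000


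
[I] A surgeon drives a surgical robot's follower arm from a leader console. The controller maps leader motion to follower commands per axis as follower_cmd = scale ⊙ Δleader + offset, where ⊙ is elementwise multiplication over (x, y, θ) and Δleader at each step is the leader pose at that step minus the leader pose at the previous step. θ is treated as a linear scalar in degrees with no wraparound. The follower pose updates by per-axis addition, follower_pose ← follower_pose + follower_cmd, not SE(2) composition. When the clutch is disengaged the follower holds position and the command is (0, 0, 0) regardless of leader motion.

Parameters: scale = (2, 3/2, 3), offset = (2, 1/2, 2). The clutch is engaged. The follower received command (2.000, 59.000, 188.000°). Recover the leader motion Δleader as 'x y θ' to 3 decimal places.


axis x: (2.000 − 2) / (2) = 0.000
axis y: (59.000 − 1/2) / (3/2) = 39.000
axis θ: (188.000 − 2) / (3) = 62.000

0.000 39.000 62.000


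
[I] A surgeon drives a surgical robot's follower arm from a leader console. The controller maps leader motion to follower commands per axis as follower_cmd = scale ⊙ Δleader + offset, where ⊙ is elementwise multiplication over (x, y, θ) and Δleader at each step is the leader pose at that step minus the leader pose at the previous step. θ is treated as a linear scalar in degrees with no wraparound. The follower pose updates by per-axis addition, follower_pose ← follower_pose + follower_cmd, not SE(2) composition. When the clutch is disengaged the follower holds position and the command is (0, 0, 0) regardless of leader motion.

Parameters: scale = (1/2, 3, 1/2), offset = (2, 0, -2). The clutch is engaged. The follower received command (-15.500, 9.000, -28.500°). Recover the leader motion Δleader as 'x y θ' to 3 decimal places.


-35.000 3.000 -53.000

axis x: (-15.500 − 2) / (1/2) = -35.000
axis y: (9.000 − 0) / (3) = 3.000
axis θ: (-28.500 − -2) / (1/2) = -53.000


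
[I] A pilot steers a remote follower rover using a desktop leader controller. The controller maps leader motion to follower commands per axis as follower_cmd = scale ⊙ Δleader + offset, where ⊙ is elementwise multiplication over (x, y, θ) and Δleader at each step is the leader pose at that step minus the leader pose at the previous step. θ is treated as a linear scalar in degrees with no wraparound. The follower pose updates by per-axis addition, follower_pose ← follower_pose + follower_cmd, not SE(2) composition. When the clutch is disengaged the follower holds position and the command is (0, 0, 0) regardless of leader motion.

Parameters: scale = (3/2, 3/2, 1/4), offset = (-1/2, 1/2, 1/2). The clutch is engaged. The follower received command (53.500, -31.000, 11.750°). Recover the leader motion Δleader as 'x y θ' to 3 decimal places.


36.000 -21.000 45.000

axis x: (53.500 − -1/2) / (3/2) = 36.000
axis y: (-31.000 − 1/2) / (3/2) = -21.000
axis θ: (11.750 − 1/2) / (1/4) = 45.000


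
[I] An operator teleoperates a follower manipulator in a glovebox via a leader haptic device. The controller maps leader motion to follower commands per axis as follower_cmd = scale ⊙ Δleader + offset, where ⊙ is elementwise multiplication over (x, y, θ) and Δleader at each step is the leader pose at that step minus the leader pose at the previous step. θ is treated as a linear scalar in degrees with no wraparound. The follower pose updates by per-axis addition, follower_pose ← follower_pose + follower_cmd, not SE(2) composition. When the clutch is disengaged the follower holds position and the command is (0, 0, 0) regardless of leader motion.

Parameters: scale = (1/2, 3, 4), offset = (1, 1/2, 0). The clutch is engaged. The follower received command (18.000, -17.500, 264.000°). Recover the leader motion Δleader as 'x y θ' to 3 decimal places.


34.000 -6.000 66.000

axis x: (18.000 − 1) / (1/2) = 34.000
axis y: (-17.500 − 1/2) / (3) = -6.000
axis θ: (264.000 − 0) / (4) = 66.000


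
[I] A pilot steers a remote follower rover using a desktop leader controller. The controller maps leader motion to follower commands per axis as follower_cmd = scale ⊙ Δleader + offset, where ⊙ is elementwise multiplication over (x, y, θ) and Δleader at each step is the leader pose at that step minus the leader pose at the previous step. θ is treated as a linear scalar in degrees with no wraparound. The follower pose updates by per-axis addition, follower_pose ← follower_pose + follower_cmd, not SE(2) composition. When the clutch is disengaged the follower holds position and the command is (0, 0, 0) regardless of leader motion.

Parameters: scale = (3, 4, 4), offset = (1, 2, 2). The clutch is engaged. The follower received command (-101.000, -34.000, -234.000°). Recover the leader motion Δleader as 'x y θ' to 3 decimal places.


-34.000 -9.000 -59.000

axis x: (-101.000 − 1) / (3) = -34.000
axis y: (-34.000 − 2) / (4) = -9.000
axis θ: (-234.000 − 2) / (4) = -59.000


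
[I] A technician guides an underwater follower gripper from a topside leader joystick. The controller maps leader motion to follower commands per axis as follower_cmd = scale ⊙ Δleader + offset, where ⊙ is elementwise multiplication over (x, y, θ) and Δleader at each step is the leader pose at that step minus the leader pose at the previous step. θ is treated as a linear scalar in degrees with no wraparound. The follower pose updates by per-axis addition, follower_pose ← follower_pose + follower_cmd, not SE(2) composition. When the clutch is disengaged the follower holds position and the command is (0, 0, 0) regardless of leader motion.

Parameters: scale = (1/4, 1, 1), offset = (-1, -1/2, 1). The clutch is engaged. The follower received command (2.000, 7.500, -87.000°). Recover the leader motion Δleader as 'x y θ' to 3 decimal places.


12.000 8.000 -88.000

axis x: (2.000 − -1) / (1/4) = 12.000
axis y: (7.500 − -1/2) / (1) = 8.000
axis θ: (-87.000 − 1) / (1) = -88.000


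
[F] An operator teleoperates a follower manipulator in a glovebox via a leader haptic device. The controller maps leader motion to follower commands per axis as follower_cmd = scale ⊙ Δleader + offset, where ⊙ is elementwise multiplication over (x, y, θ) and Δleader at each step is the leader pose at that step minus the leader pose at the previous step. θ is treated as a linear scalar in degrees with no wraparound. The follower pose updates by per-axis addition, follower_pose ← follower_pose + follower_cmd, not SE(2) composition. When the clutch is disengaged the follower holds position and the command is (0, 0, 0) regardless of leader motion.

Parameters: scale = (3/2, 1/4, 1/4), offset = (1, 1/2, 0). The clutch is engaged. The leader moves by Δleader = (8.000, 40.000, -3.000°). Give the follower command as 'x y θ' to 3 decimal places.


axis x: 3/2·8.000 + 1 = 13.000
axis y: 1/4·40.000 + 1/2 = 10.500
axis θ: 1/4·-3.000 + 0 = -0.750

13.000 10.500 -0.750


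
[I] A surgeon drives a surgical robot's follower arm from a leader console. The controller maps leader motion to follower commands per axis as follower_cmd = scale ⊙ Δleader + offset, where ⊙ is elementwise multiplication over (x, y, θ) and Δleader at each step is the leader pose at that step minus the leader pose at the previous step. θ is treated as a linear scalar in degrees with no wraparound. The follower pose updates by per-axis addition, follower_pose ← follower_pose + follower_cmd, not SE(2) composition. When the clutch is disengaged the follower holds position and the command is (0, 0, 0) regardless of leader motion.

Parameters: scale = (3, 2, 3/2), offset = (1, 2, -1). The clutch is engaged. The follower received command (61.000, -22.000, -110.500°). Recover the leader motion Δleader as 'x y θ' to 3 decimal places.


axis x: (61.000 − 1) / (3) = 20.000
axis y: (-22.000 − 2) / (2) = -12.000
axis θ: (-110.500 − -1) / (3/2) = -73.000

20.000 -12.000 -73.000


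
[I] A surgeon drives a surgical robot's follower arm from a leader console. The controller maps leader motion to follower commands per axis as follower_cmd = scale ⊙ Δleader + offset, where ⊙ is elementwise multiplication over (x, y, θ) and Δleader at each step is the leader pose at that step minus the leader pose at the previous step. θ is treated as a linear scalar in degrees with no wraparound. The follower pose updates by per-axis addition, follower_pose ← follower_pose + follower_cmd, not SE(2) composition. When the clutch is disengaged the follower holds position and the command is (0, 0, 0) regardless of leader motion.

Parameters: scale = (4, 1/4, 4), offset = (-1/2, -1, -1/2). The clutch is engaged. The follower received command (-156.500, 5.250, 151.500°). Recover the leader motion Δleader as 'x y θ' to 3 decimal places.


-39.000 25.000 38.000

axis x: (-156.500 − -1/2) / (4) = -39.000
axis y: (5.250 − -1) / (1/4) = 25.000
axis θ: (151.500 − -1/2) / (4) = 38.000


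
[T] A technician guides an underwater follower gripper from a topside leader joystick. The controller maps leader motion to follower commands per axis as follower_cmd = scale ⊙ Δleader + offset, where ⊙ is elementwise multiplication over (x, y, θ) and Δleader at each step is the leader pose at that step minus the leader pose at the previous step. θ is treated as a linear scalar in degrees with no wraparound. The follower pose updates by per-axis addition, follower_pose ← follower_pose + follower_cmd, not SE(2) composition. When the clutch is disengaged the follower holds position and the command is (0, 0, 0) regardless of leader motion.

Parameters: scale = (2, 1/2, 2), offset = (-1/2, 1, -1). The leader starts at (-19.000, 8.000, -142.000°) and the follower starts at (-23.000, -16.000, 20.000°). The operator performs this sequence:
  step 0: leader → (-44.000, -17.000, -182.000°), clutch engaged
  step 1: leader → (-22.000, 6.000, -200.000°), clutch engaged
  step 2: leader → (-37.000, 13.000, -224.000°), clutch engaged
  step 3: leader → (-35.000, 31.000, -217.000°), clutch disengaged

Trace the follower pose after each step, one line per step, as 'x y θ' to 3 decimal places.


step 0: Δleader=(-25.000, -25.000, -40.000°), engaged; cmd=(-50.500, -11.500, -81.000°) → follower=(-73.500, -27.500, -61.000°)
step 1: Δleader=(22.000, 23.000, -18.000°), engaged; cmd=(43.500, 12.500, -37.000°) → follower=(-30.000, -15.000, -98.000°)
step 2: Δleader=(-15.000, 7.000, -24.000°), engaged; cmd=(-30.500, 4.500, -49.000°) → follower=(-60.500, -10.500, -147.000°)
step 3: Δleader=(2.000, 18.000, 7.000°), disengaged; cmd=(0,0,0) → follower holds at (-60.500, -10.500, -147.000°)

-73.500 -27.500 -61.000
-30.000 -15.000 -98.000
-60.500 -10.500 -147.000
-60.500 -10.500 -147.000


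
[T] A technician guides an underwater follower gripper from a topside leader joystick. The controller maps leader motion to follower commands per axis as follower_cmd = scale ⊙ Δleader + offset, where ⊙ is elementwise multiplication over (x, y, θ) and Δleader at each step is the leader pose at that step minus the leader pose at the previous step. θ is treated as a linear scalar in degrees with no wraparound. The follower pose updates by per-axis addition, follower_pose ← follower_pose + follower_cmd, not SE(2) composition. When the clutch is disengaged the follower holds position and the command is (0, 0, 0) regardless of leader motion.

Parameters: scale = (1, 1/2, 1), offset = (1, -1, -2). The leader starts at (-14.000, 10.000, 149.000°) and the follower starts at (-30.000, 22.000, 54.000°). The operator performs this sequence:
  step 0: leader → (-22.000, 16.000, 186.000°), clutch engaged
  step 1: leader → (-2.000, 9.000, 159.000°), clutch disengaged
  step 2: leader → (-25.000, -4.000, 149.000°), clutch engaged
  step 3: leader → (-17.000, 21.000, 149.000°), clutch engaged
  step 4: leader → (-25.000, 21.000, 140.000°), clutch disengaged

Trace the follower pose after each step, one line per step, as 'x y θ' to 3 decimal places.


-37.000 24.000 89.000
-37.000 24.000 89.000
-59.000 16.500 77.000
-50.000 28.000 75.000
-50.000 28.000 75.000

step 0: Δleader=(-8.000, 6.000, 37.000°), engaged; cmd=(-7.000, 2.000, 35.000°) → follower=(-37.000, 24.000, 89.000°)
step 1: Δleader=(20.000, -7.000, -27.000°), disengaged; cmd=(0,0,0) → follower holds at (-37.000, 24.000, 89.000°)
step 2: Δleader=(-23.000, -13.000, -10.000°), engaged; cmd=(-22.000, -7.500, -12.000°) → follower=(-59.000, 16.500, 77.000°)
step 3: Δleader=(8.000, 25.000, 0.000°), engaged; cmd=(9.000, 11.500, -2.000°) → follower=(-50.000, 28.000, 75.000°)
step 4: Δleader=(-8.000, 0.000, -9.000°), disengaged; cmd=(0,0,0) → follower holds at (-50.000, 28.000, 75.000°)


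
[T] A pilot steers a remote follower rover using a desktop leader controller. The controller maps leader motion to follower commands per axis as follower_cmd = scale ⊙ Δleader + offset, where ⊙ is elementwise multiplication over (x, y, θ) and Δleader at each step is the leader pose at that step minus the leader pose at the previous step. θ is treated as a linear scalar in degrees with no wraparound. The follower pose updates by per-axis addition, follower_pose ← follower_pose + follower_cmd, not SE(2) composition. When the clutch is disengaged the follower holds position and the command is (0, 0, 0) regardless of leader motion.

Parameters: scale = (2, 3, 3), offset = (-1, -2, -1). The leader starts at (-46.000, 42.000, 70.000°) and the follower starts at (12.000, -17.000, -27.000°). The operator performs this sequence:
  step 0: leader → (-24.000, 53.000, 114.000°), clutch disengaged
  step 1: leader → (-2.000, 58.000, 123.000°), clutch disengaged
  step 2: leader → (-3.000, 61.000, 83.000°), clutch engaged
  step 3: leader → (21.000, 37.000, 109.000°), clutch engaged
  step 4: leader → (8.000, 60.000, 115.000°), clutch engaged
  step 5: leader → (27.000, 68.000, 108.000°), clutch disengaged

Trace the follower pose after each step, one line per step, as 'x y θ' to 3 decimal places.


step 0: Δleader=(22.000, 11.000, 44.000°), disengaged; cmd=(0,0,0) → follower holds at (12.000, -17.000, -27.000°)
step 1: Δleader=(22.000, 5.000, 9.000°), disengaged; cmd=(0,0,0) → follower holds at (12.000, -17.000, -27.000°)
step 2: Δleader=(-1.000, 3.000, -40.000°), engaged; cmd=(-3.000, 7.000, -121.000°) → follower=(9.000, -10.000, -148.000°)
step 3: Δleader=(24.000, -24.000, 26.000°), engaged; cmd=(47.000, -74.000, 77.000°) → follower=(56.000, -84.000, -71.000°)
step 4: Δleader=(-13.000, 23.000, 6.000°), engaged; cmd=(-27.000, 67.000, 17.000°) → follower=(29.000, -17.000, -54.000°)
step 5: Δleader=(19.000, 8.000, -7.000°), disengaged; cmd=(0,0,0) → follower holds at (29.000, -17.000, -54.000°)

12.000 -17.000 -27.000
12.000 -17.000 -27.000
9.000 -10.000 -148.000
56.000 -84.000 -71.000
29.000 -17.000 -54.000
29.000 -17.000 -54.000


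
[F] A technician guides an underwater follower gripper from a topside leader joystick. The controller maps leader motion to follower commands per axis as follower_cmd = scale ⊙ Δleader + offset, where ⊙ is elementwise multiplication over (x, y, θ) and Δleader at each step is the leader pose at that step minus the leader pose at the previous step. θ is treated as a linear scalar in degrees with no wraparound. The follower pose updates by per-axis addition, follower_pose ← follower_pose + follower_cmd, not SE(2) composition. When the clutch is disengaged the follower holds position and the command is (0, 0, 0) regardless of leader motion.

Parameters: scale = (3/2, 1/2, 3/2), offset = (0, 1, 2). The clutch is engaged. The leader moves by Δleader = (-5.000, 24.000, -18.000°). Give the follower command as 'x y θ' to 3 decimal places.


axis x: 3/2·-5.000 + 0 = -7.500
axis y: 1/2·24.000 + 1 = 13.000
axis θ: 3/2·-18.000 + 2 = -25.000

-7.500 13.000 -25.000


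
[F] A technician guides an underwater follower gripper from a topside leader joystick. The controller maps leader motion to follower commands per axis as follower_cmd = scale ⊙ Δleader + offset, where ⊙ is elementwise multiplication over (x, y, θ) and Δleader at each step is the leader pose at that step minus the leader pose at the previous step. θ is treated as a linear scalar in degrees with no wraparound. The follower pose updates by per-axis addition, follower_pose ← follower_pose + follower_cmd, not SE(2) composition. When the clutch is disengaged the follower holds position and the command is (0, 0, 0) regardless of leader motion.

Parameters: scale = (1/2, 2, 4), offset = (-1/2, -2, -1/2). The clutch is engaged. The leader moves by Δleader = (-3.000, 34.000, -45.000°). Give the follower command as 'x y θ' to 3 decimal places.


axis x: 1/2·-3.000 + -1/2 = -2.000
axis y: 2·34.000 + -2 = 66.000
axis θ: 4·-45.000 + -1/2 = -180.500

-2.000 66.000 -180.500


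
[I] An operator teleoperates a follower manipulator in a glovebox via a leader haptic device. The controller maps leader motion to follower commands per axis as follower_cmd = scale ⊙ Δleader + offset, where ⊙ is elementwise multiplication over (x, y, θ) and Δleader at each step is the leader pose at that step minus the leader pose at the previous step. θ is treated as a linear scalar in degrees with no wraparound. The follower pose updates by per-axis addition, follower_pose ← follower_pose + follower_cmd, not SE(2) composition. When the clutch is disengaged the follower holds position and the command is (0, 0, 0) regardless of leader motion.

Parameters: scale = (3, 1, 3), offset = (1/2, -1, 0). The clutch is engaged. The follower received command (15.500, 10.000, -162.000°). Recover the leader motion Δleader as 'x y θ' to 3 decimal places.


axis x: (15.500 − 1/2) / (3) = 5.000
axis y: (10.000 − -1) / (1) = 11.000
axis θ: (-162.000 − 0) / (3) = -54.000

5.000 11.000 -54.000


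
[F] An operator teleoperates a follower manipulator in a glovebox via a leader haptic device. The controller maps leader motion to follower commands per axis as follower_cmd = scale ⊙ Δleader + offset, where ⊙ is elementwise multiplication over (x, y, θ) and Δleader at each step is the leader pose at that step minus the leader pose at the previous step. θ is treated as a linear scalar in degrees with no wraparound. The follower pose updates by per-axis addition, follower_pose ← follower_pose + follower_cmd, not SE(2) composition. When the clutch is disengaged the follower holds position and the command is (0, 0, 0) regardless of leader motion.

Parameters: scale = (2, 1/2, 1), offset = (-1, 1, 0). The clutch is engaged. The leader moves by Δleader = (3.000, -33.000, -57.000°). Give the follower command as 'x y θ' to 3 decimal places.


axis x: 2·3.000 + -1 = 5.000
axis y: 1/2·-33.000 + 1 = -15.500
axis θ: 1·-57.000 + 0 = -57.000

5.000 -15.500 -57.000


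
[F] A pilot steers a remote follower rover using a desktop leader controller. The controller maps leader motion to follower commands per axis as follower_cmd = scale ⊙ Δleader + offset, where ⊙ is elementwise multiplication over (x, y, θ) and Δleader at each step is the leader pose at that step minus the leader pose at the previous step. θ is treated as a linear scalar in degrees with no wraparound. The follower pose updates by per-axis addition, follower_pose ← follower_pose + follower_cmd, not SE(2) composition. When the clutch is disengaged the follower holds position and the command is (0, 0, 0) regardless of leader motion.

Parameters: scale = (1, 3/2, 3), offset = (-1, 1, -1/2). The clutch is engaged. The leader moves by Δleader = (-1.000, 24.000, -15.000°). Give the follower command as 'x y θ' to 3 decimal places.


-2.000 37.000 -45.500

axis x: 1·-1.000 + -1 = -2.000
axis y: 3/2·24.000 + 1 = 37.000
axis θ: 3·-15.000 + -1/2 = -45.500


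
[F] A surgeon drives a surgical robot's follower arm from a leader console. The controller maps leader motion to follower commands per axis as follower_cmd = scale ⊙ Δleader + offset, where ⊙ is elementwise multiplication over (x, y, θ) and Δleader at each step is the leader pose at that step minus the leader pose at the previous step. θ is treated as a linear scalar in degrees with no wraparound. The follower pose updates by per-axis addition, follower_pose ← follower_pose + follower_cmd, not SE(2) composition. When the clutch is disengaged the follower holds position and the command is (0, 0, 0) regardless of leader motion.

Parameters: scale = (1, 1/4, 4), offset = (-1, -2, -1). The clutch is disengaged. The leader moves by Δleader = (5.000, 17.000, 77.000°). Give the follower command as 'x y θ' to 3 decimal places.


clutch disengaged → follower holds; cmd = (0, 0, 0)

0.000 0.000 0.000


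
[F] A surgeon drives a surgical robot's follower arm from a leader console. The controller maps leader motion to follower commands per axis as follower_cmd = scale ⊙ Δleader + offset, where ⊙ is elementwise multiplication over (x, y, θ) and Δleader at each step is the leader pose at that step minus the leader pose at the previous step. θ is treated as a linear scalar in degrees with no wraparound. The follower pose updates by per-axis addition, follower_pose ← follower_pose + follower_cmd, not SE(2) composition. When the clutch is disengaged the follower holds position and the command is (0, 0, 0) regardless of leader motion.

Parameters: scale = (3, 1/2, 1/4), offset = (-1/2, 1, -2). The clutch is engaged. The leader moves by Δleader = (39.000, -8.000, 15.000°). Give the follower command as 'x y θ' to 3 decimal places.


axis x: 3·39.000 + -1/2 = 116.500
axis y: 1/2·-8.000 + 1 = -3.000
axis θ: 1/4·15.000 + -2 = 1.750

116.500 -3.000 1.750


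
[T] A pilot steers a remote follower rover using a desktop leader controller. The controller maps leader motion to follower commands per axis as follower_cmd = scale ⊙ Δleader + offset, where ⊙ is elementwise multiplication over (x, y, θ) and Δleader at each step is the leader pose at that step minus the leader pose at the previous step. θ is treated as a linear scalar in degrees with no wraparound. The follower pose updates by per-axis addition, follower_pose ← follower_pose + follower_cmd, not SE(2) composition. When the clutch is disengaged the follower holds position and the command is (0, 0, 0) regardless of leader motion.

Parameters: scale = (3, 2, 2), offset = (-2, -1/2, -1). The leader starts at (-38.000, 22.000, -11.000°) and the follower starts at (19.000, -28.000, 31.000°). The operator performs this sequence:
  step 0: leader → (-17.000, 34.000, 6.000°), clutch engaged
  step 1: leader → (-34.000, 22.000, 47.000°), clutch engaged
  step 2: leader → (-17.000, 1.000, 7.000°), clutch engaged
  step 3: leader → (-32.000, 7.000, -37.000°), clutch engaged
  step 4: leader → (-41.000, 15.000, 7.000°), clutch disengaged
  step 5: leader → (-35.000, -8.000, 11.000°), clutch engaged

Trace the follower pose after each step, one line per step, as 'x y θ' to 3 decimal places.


step 0: Δleader=(21.000, 12.000, 17.000°), engaged; cmd=(61.000, 23.500, 33.000°) → follower=(80.000, -4.500, 64.000°)
step 1: Δleader=(-17.000, -12.000, 41.000°), engaged; cmd=(-53.000, -24.500, 81.000°) → follower=(27.000, -29.000, 145.000°)
step 2: Δleader=(17.000, -21.000, -40.000°), engaged; cmd=(49.000, -42.500, -81.000°) → follower=(76.000, -71.500, 64.000°)
step 3: Δleader=(-15.000, 6.000, -44.000°), engaged; cmd=(-47.000, 11.500, -89.000°) → follower=(29.000, -60.000, -25.000°)
step 4: Δleader=(-9.000, 8.000, 44.000°), disengaged; cmd=(0,0,0) → follower holds at (29.000, -60.000, -25.000°)
step 5: Δleader=(6.000, -23.000, 4.000°), engaged; cmd=(16.000, -46.500, 7.000°) → follower=(45.000, -106.500, -18.000°)

80.000 -4.500 64.000
27.000 -29.000 145.000
76.000 -71.500 64.000
29.000 -60.000 -25.000
29.000 -60.000 -25.000
45.000 -106.500 -18.000


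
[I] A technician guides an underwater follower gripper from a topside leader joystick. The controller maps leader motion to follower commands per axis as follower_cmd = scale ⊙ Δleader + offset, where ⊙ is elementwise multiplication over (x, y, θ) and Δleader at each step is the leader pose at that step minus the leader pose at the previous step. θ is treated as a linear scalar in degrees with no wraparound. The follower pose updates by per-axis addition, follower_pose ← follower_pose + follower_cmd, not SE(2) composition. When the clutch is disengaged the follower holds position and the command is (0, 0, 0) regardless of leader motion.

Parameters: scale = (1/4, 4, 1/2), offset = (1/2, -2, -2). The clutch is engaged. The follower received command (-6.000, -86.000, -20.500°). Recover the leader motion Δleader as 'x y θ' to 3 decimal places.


-26.000 -21.000 -37.000

axis x: (-6.000 − 1/2) / (1/4) = -26.000
axis y: (-86.000 − -2) / (4) = -21.000
axis θ: (-20.500 − -2) / (1/2) = -37.000


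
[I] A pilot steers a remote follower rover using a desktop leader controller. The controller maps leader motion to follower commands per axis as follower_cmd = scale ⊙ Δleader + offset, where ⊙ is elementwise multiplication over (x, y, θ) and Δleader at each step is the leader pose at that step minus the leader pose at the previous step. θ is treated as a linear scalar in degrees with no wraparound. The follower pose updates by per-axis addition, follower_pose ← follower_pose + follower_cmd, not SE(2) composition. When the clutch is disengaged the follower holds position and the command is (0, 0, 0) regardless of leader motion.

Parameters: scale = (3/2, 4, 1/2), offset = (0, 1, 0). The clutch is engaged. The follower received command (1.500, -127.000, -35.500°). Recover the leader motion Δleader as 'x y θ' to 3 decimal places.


axis x: (1.500 − 0) / (3/2) = 1.000
axis y: (-127.000 − 1) / (4) = -32.000
axis θ: (-35.500 − 0) / (1/2) = -71.000

1.000 -32.000 -71.000


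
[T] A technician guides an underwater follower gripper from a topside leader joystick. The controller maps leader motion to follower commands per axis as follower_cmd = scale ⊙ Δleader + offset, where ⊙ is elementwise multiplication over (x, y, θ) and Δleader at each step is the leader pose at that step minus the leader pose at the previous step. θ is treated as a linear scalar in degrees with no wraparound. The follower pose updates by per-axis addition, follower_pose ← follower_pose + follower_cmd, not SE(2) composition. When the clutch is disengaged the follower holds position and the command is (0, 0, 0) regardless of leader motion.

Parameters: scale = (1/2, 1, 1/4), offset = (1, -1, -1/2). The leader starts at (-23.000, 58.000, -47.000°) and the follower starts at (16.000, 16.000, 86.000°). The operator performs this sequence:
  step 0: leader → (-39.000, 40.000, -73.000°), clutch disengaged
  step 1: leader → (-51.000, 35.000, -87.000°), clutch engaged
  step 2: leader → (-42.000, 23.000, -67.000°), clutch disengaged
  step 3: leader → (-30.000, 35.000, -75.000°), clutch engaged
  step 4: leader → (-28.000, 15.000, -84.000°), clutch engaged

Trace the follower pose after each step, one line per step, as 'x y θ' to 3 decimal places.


step 0: Δleader=(-16.000, -18.000, -26.000°), disengaged; cmd=(0,0,0) → follower holds at (16.000, 16.000, 86.000°)
step 1: Δleader=(-12.000, -5.000, -14.000°), engaged; cmd=(-5.000, -6.000, -4.000°) → follower=(11.000, 10.000, 82.000°)
step 2: Δleader=(9.000, -12.000, 20.000°), disengaged; cmd=(0,0,0) → follower holds at (11.000, 10.000, 82.000°)
step 3: Δleader=(12.000, 12.000, -8.000°), engaged; cmd=(7.000, 11.000, -2.500°) → follower=(18.000, 21.000, 79.500°)
step 4: Δleader=(2.000, -20.000, -9.000°), engaged; cmd=(2.000, -21.000, -2.750°) → follower=(20.000, 0.000, 76.750°)

16.000 16.000 86.000
11.000 10.000 82.000
11.000 10.000 82.000
18.000 21.000 79.500
20.000 0.000 76.750


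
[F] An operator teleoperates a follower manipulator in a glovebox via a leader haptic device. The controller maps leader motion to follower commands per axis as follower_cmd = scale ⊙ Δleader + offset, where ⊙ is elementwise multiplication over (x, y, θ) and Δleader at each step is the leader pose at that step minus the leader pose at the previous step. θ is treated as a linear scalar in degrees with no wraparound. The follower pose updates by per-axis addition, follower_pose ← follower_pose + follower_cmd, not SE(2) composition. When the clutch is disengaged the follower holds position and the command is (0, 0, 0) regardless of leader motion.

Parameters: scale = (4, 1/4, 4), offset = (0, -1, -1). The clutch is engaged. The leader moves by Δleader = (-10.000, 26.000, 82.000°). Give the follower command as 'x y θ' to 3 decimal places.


-40.000 5.500 327.000

axis x: 4·-10.000 + 0 = -40.000
axis y: 1/4·26.000 + -1 = 5.500
axis θ: 4·82.000 + -1 = 327.000


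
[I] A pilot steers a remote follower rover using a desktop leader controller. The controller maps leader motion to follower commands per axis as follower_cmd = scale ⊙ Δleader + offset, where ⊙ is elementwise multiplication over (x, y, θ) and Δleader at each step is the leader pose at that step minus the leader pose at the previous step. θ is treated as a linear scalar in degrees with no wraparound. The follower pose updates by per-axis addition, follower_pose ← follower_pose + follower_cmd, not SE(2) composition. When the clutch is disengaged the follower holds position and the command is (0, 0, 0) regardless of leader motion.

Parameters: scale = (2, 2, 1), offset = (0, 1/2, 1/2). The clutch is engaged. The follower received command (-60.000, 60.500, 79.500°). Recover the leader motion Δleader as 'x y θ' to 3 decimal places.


-30.000 30.000 79.000

axis x: (-60.000 − 0) / (2) = -30.000
axis y: (60.500 − 1/2) / (2) = 30.000
axis θ: (79.500 − 1/2) / (1) = 79.000


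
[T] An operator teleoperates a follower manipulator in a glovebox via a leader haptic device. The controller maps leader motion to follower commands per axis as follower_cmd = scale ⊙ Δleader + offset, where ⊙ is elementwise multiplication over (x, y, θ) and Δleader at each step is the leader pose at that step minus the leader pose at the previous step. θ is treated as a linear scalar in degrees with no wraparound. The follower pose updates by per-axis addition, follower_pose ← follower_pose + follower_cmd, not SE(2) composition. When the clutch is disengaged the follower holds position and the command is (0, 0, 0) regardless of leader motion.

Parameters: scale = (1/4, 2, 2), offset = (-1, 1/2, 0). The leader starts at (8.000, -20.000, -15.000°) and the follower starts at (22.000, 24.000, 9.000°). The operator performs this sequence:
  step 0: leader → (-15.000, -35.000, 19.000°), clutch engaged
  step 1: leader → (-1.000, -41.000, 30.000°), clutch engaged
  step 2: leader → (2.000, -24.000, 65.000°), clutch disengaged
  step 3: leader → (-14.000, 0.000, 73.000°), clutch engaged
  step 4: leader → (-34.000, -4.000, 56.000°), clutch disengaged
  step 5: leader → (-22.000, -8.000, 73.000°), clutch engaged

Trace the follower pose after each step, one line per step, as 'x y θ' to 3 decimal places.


15.250 -5.500 77.000
17.750 -17.000 99.000
17.750 -17.000 99.000
12.750 31.500 115.000
12.750 31.500 115.000
14.750 24.000 149.000

step 0: Δleader=(-23.000, -15.000, 34.000°), engaged; cmd=(-6.750, -29.500, 68.000°) → follower=(15.250, -5.500, 77.000°)
step 1: Δleader=(14.000, -6.000, 11.000°), engaged; cmd=(2.500, -11.500, 22.000°) → follower=(17.750, -17.000, 99.000°)
step 2: Δleader=(3.000, 17.000, 35.000°), disengaged; cmd=(0,0,0) → follower holds at (17.750, -17.000, 99.000°)
step 3: Δleader=(-16.000, 24.000, 8.000°), engaged; cmd=(-5.000, 48.500, 16.000°) → follower=(12.750, 31.500, 115.000°)
step 4: Δleader=(-20.000, -4.000, -17.000°), disengaged; cmd=(0,0,0) → follower holds at (12.750, 31.500, 115.000°)
step 5: Δleader=(12.000, -4.000, 17.000°), engaged; cmd=(2.000, -7.500, 34.000°) → follower=(14.750, 24.000, 149.000°)


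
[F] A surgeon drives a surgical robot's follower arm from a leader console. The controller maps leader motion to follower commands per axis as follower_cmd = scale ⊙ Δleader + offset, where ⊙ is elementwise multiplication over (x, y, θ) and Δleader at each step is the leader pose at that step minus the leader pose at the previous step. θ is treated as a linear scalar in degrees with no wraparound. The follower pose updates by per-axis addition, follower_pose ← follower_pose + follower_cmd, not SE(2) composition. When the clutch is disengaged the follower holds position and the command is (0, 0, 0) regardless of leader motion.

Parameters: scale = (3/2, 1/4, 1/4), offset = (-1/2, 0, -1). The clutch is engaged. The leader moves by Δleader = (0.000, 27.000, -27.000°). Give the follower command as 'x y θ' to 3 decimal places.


axis x: 3/2·0.000 + -1/2 = -0.500
axis y: 1/4·27.000 + 0 = 6.750
axis θ: 1/4·-27.000 + -1 = -7.750

-0.500 6.750 -7.750


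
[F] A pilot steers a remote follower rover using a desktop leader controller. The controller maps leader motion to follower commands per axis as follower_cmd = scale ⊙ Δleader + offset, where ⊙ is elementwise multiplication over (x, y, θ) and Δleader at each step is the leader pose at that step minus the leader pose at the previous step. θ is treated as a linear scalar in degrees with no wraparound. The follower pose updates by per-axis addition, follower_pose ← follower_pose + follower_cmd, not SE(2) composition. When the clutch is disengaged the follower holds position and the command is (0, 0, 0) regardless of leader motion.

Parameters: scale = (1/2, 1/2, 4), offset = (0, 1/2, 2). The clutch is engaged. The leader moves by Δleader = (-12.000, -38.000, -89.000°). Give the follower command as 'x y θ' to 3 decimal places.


-6.000 -18.500 -354.000

axis x: 1/2·-12.000 + 0 = -6.000
axis y: 1/2·-38.000 + 1/2 = -18.500
axis θ: 4·-89.000 + 2 = -354.000


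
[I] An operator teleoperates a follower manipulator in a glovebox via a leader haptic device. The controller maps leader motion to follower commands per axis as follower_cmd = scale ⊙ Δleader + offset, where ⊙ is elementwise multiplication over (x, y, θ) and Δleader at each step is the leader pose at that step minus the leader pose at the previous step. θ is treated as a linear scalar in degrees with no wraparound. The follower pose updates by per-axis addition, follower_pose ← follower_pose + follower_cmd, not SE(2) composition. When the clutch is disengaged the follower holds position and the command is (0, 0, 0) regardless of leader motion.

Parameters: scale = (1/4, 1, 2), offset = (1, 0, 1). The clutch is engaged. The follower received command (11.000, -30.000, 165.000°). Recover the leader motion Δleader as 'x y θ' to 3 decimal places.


40.000 -30.000 82.000

axis x: (11.000 − 1) / (1/4) = 40.000
axis y: (-30.000 − 0) / (1) = -30.000
axis θ: (165.000 − 1) / (2) = 82.000
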